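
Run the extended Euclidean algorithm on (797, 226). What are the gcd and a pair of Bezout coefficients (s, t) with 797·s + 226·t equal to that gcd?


Euclidean algorithm on (797, 226) — divide until remainder is 0:
  797 = 3 · 226 + 119
  226 = 1 · 119 + 107
  119 = 1 · 107 + 12
  107 = 8 · 12 + 11
  12 = 1 · 11 + 1
  11 = 11 · 1 + 0
gcd(797, 226) = 1.
Track Bezout coefficients alongside the remainders: start with r₀ = 797 = a·1 + b·0 (s = 1, t = 0) and r₁ = 226 = a·0 + b·1 (s = 0, t = 1); each new remainder r_{k+1} = r_{k-1} − q_k·r_k inherits s_{k+1} = s_{k-1} − q_k·s_k, t_{k+1} = t_{k-1} − q_k·t_k, so r_k = a·s_k + b·t_k at every step:
  q = 3: r = 119, s = 1 − 3·0 = 1, t = 0 − 3·1 = -3  (check: 797·1 + 226·(-3) = 119)
  q = 1: r = 107, s = 0 − 1·1 = -1, t = 1 − 1·(-3) = 4  (check: 797·(-1) + 226·4 = 107)
  q = 1: r = 12, s = 1 − 1·(-1) = 2, t = -3 − 1·4 = -7  (check: 797·2 + 226·(-7) = 12)
  q = 8: r = 11, s = -1 − 8·2 = -17, t = 4 − 8·(-7) = 60  (check: 797·(-17) + 226·60 = 11)
  q = 1: r = 1, s = 2 − 1·(-17) = 19, t = -7 − 1·60 = -67  (check: 797·19 + 226·(-67) = 1)
The row with r = 1 (the gcd) gives the Bezout coefficients s = 19, t = -67.
Result: 797 · (19) + 226 · (-67) = 1.

gcd(797, 226) = 1; s = 19, t = -67 (check: 797·19 + 226·(-67) = 1).


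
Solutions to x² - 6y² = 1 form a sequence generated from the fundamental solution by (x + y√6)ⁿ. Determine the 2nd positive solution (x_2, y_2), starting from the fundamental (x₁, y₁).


Step 1: Find the fundamental solution (x₁, y₁) of x² - 6y² = 1.
  Expand √6 as a continued fraction. a₀ = ⌊√6⌋ = 2; iterate m_{k+1} = d_k·a_k − m_k, d_{k+1} = (6 − m_{k+1}²)/d_k, a_{k+1} = ⌊(a₀ + m_{k+1})/d_{k+1}⌋ (starting m₀ = 0, d₀ = 1), with convergents p_k = a_k·p_{k-1} + p_{k-2}, q_k = a_k·q_{k-1} + q_{k-2} (p₋₁ = 1, q₋₁ = 0):
  k = 0: a₀ = 2; p₀/q₀ = 2/1; p₀² − 6·q₀² = 4 − 6 = -2.
  k = 1: m = 2, d = 2, a = ⌊(2 + 2)/2⌋ = 2; p/q = (2·2 + 1)/(2·1 + 0) = 5/2; p² − 6·q² = 25 − 24 = 1.
  The first convergent with p² − 6·q² = 1 gives the fundamental solution (x₁, y₁) = (5, 2).
Step 2: Apply the recurrence (x_{n+1}, y_{n+1}) = (x₁x_n + 6y₁y_n, x₁y_n + y₁x_n) repeatedly.
  From (x_1, y_1) = (5, 2): x_2 = 5·5 + 6·2·2 = 49; y_2 = 5·2 + 2·5 = 20.
Step 3: Verify x_2² - 6·y_2² = 2401 - 2400 = 1 (should be 1). ✓

(x_1, y_1) = (5, 2); (x_2, y_2) = (49, 20).


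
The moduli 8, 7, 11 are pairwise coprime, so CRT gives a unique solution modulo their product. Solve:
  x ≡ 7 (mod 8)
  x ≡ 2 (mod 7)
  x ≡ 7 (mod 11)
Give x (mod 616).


Moduli 8, 7, 11 are pairwise coprime; by CRT there is a unique solution modulo M = 8 · 7 · 11 = 616.
Solve pairwise, accumulating the modulus:
  Start with x ≡ 7 (mod 8).
  Combine with x ≡ 2 (mod 7): since gcd(8, 7) = 1, we get a unique residue mod 56.
    Write x = 7 + 8·t and substitute into x ≡ 2 (mod 7): 8·t ≡ 2 − 7 = -5 (mod 7).
    Reduce coefficients mod 7: 1·t ≡ 2 (mod 7).
    So t ≡ 2 (mod 7).
    Then x = 7 + 8·2 = 23, valid modulo lcm(8, 7) = 56: x ≡ 23 (mod 56).
  Combine with x ≡ 7 (mod 11): since gcd(56, 11) = 1, we get a unique residue mod 616.
    Write x = 23 + 56·t and substitute into x ≡ 7 (mod 11): 56·t ≡ 7 − 23 = -16 (mod 11).
    Reduce coefficients mod 11: 1·t ≡ 6 (mod 11).
    So t ≡ 6 (mod 11).
    Then x = 23 + 56·6 = 359, valid modulo lcm(56, 11) = 616: x ≡ 359 (mod 616).
Verify: 359 mod 8 = 7 ✓, 359 mod 7 = 2 ✓, 359 mod 11 = 7 ✓.

x ≡ 359 (mod 616).


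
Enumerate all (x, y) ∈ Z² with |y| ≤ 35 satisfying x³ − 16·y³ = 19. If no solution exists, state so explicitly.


The equation is x³ - 16y³ = 19. For fixed y, x³ = 16·y³ + 19, so a solution requires the RHS to be a perfect cube.
Strategy: iterate y from -35 to 35, compute RHS = 16·y³ + 19, and check whether it is a (positive or negative) perfect cube.
Check small values of y:
  y = 0: RHS = 19 is not a perfect cube.
  y = 1: RHS = 35 is not a perfect cube.
  y = -1: RHS = 3 is not a perfect cube.
  y = 2: RHS = 147 is not a perfect cube.
  y = -2: RHS = -109 is not a perfect cube.
  y = 3: RHS = 451 is not a perfect cube.
  y = -3: RHS = -413 is not a perfect cube.
Continuing the search up to |y| = 35 finds no solutions either.
No (x, y) in the scanned range satisfies the equation.

No integer solutions with |y| ≤ 35.


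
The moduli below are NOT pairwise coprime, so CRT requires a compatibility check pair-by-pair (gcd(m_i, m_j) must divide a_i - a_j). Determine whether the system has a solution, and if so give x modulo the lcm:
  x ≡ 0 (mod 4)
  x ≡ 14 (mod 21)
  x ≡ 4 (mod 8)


Moduli 4, 21, 8 are not pairwise coprime, so CRT works modulo lcm(m_i) when all pairwise compatibility conditions hold.
Pairwise compatibility: gcd(m_i, m_j) must divide a_i - a_j for every pair.
Merge one congruence at a time:
  Start: x ≡ 0 (mod 4).
  Combine with x ≡ 14 (mod 21): gcd(4, 21) = 1; 14 - 0 = 14, which IS divisible by 1, so compatible.
    Write x = 0 + 4·t and substitute into x ≡ 14 (mod 21): 4·t ≡ 14 − 0 = 14 (mod 21).
    The inverse of 4 mod 21 is 16 (since 4·16 = 64 = 3·21 + 1), so t ≡ 16·14 = 224 ≡ 14 (mod 21).
    Then x = 0 + 4·14 = 56, valid modulo lcm(4, 21) = 84: x ≡ 56 (mod 84).
  Combine with x ≡ 4 (mod 8): gcd(84, 8) = 4; 4 - 56 = -52, which IS divisible by 4, so compatible.
    Write x = 56 + 84·t and substitute into x ≡ 4 (mod 8): 84·t ≡ 4 − 56 = -52 (mod 8).
    Divide the congruence (and modulus) by g = 4: 21·t ≡ -13 (mod 2).
    Reduce coefficients mod 2: 1·t ≡ 1 (mod 2).
    So t ≡ 1 (mod 2).
    Then x = 56 + 84·1 = 140, valid modulo lcm(84, 8) = 168: x ≡ 140 (mod 168).
Verify: 140 mod 4 = 0, 140 mod 21 = 14, 140 mod 8 = 4.

x ≡ 140 (mod 168).


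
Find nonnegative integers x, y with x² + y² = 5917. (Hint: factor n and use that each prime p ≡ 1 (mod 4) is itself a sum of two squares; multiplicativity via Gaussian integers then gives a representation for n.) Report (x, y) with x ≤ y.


Step 1: Factor n = 5917 = 61 · 97.
Step 2: Check the mod-4 condition on each prime factor: 61 ≡ 1 (mod 4), exponent 1; 97 ≡ 1 (mod 4), exponent 1.
All primes ≡ 3 (mod 4) appear to even exponent (or don't appear), so by the two-squares theorem n IS expressible as a sum of two squares.
Step 3: Build a representation. Here n = 61 · 97 is a product of primes ≡ 1 (mod 4). Each prime p ≡ 1 (mod 4) is itself a sum of two squares; find a² by testing p − a² for a perfect square:
  61: 61 − 1² = 60, 61 − 2² = 57, 61 − 3² = 52, 61 − 4² = 45, 61 − 5² = 36 = 6² ⇒ 61 = 5² + 6².
  97: 97 − 1² = 96, 97 − 2² = 93, 97 − 3² = 88, 97 − 4² = 81 = 9² ⇒ 97 = 4² + 9².
  Combine using the Brahmagupta–Fibonacci identity (a² + b²)(c² + d²) = (ac − bd)² + (ad + bc)² = (ac + bd)² + (ad − bc)²:
  61 · 97 = 5917: from (5² + 6²)(4² + 9²), take (5·4 − 6·9, 5·9 + 6·4) = (20 − 54, 45 + 24) = (-34, 69); dropping signs (only squares matter) gives (34, 69); check 34² + 69² = 1156 + 4761 = 5917 ✓.
Step 4: Order so x ≤ y and verify: 34² + 69² = 1156 + 4761 = 5917 = n. ✓

n = 5917 = 34² + 69² (one valid representation with x ≤ y).


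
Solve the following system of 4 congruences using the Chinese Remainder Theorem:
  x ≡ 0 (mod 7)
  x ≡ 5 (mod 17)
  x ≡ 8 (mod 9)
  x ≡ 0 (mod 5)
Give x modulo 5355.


Product of moduli M = 7 · 17 · 9 · 5 = 5355.
Merge one congruence at a time:
  Start: x ≡ 0 (mod 7).
  Combine with x ≡ 5 (mod 17); new modulus lcm = 119.
    Write x = 0 + 7·t and substitute into x ≡ 5 (mod 17): 7·t ≡ 5 − 0 = 5 (mod 17).
    The inverse of 7 mod 17 is 5 (since 7·5 = 35 = 2·17 + 1), so t ≡ 5·5 = 25 ≡ 8 (mod 17).
    Then x = 0 + 7·8 = 56, valid modulo lcm(7, 17) = 119: x ≡ 56 (mod 119).
  Combine with x ≡ 8 (mod 9); new modulus lcm = 1071.
    Write x = 56 + 119·t and substitute into x ≡ 8 (mod 9): 119·t ≡ 8 − 56 = -48 (mod 9).
    Reduce coefficients mod 9: 2·t ≡ 6 (mod 9).
    The inverse of 2 mod 9 is 5 (since 2·5 = 10 = 1·9 + 1), so t ≡ 5·6 = 30 ≡ 3 (mod 9).
    Then x = 56 + 119·3 = 413, valid modulo lcm(119, 9) = 1071: x ≡ 413 (mod 1071).
  Combine with x ≡ 0 (mod 5); new modulus lcm = 5355.
    Write x = 413 + 1071·t and substitute into x ≡ 0 (mod 5): 1071·t ≡ 0 − 413 = -413 (mod 5).
    Reduce coefficients mod 5: 1·t ≡ 2 (mod 5).
    So t ≡ 2 (mod 5).
    Then x = 413 + 1071·2 = 2555, valid modulo lcm(1071, 5) = 5355: x ≡ 2555 (mod 5355).
Verify against each original: 2555 mod 7 = 0, 2555 mod 17 = 5, 2555 mod 9 = 8, 2555 mod 5 = 0.

x ≡ 2555 (mod 5355).


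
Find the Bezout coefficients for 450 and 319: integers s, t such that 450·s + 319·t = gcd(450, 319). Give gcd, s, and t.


Euclidean algorithm on (450, 319) — divide until remainder is 0:
  450 = 1 · 319 + 131
  319 = 2 · 131 + 57
  131 = 2 · 57 + 17
  57 = 3 · 17 + 6
  17 = 2 · 6 + 5
  6 = 1 · 5 + 1
  5 = 5 · 1 + 0
gcd(450, 319) = 1.
Track Bezout coefficients alongside the remainders: start with r₀ = 450 = a·1 + b·0 (s = 1, t = 0) and r₁ = 319 = a·0 + b·1 (s = 0, t = 1); each new remainder r_{k+1} = r_{k-1} − q_k·r_k inherits s_{k+1} = s_{k-1} − q_k·s_k, t_{k+1} = t_{k-1} − q_k·t_k, so r_k = a·s_k + b·t_k at every step:
  q = 1: r = 131, s = 1 − 1·0 = 1, t = 0 − 1·1 = -1  (check: 450·1 + 319·(-1) = 131)
  q = 2: r = 57, s = 0 − 2·1 = -2, t = 1 − 2·(-1) = 3  (check: 450·(-2) + 319·3 = 57)
  q = 2: r = 17, s = 1 − 2·(-2) = 5, t = -1 − 2·3 = -7  (check: 450·5 + 319·(-7) = 17)
  q = 3: r = 6, s = -2 − 3·5 = -17, t = 3 − 3·(-7) = 24  (check: 450·(-17) + 319·24 = 6)
  q = 2: r = 5, s = 5 − 2·(-17) = 39, t = -7 − 2·24 = -55  (check: 450·39 + 319·(-55) = 5)
  q = 1: r = 1, s = -17 − 1·39 = -56, t = 24 − 1·(-55) = 79  (check: 450·(-56) + 319·79 = 1)
The row with r = 1 (the gcd) gives the Bezout coefficients s = -56, t = 79.
Result: 450 · (-56) + 319 · (79) = 1.

gcd(450, 319) = 1; s = -56, t = 79 (check: 450·(-56) + 319·79 = 1).


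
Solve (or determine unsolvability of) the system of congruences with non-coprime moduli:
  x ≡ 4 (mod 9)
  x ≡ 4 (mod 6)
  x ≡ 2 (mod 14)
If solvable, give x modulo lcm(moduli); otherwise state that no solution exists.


Moduli 9, 6, 14 are not pairwise coprime, so CRT works modulo lcm(m_i) when all pairwise compatibility conditions hold.
Pairwise compatibility: gcd(m_i, m_j) must divide a_i - a_j for every pair.
Merge one congruence at a time:
  Start: x ≡ 4 (mod 9).
  Combine with x ≡ 4 (mod 6): gcd(9, 6) = 3; 4 - 4 = 0, which IS divisible by 3, so compatible.
    Write x = 4 + 9·t and substitute into x ≡ 4 (mod 6): 9·t ≡ 4 − 4 = 0 (mod 6).
    Divide the congruence (and modulus) by g = 3: 3·t ≡ 0 (mod 2).
    Reduce coefficients mod 2: 1·t ≡ 0 (mod 2).
    So t ≡ 0 (mod 2).
    Then x = 4 + 9·0 = 4, valid modulo lcm(9, 6) = 18: x ≡ 4 (mod 18).
  Combine with x ≡ 2 (mod 14): gcd(18, 14) = 2; 2 - 4 = -2, which IS divisible by 2, so compatible.
    Write x = 4 + 18·t and substitute into x ≡ 2 (mod 14): 18·t ≡ 2 − 4 = -2 (mod 14).
    Divide the congruence (and modulus) by g = 2: 9·t ≡ -1 (mod 7).
    Reduce coefficients mod 7: 2·t ≡ 6 (mod 7).
    The inverse of 2 mod 7 is 4 (since 2·4 = 8 = 1·7 + 1), so t ≡ 4·6 = 24 ≡ 3 (mod 7).
    Then x = 4 + 18·3 = 58, valid modulo lcm(18, 14) = 126: x ≡ 58 (mod 126).
Verify: 58 mod 9 = 4, 58 mod 6 = 4, 58 mod 14 = 2.

x ≡ 58 (mod 126).


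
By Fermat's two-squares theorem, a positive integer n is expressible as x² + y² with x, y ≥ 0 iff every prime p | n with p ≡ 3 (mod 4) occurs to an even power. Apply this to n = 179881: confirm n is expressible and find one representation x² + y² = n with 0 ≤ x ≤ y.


Step 1: Factor n = 179881 = 13 · 101 · 137.
Step 2: Check the mod-4 condition on each prime factor: 13 ≡ 1 (mod 4), exponent 1; 101 ≡ 1 (mod 4), exponent 1; 137 ≡ 1 (mod 4), exponent 1.
All primes ≡ 3 (mod 4) appear to even exponent (or don't appear), so by the two-squares theorem n IS expressible as a sum of two squares.
Step 3: Build a representation. Here n = 13 · 101 · 137 is a product of primes ≡ 1 (mod 4). Each prime p ≡ 1 (mod 4) is itself a sum of two squares; find a² by testing p − a² for a perfect square:
  13: 13 − 1² = 12, 13 − 2² = 9 = 3² ⇒ 13 = 2² + 3².
  101: 101 − 1² = 100 = 10² ⇒ 101 = 1² + 10².
  137: 137 − 1² = 136, 137 − 2² = 133, 137 − 3² = 128, 137 − 4² = 121 = 11² ⇒ 137 = 4² + 11².
  Combine using the Brahmagupta–Fibonacci identity (a² + b²)(c² + d²) = (ac − bd)² + (ad + bc)² = (ac + bd)² + (ad − bc)²:
  13 · 101 = 1313: from (2² + 3²)(1² + 10²), take (2·1 − 3·10, 2·10 + 3·1) = (2 − 30, 20 + 3) = (-28, 23); dropping signs (only squares matter) gives (28, 23); check 28² + 23² = 784 + 529 = 1313 ✓.
  1313 · 137 = 179881: from (28² + 23²)(4² + 11²), take (28·4 − 23·11, 28·11 + 23·4) = (112 − 253, 308 + 92) = (-141, 400); dropping signs (only squares matter) gives (141, 400); check 141² + 400² = 19881 + 160000 = 179881 ✓.
Step 4: Order so x ≤ y and verify: 141² + 400² = 19881 + 160000 = 179881 = n. ✓

n = 179881 = 141² + 400² (one valid representation with x ≤ y).


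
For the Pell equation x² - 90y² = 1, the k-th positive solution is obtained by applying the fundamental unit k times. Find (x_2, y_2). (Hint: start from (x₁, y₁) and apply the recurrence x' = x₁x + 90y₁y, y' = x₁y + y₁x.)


Step 1: Find the fundamental solution (x₁, y₁) of x² - 90y² = 1.
  Expand √90 as a continued fraction. a₀ = ⌊√90⌋ = 9; iterate m_{k+1} = d_k·a_k − m_k, d_{k+1} = (90 − m_{k+1}²)/d_k, a_{k+1} = ⌊(a₀ + m_{k+1})/d_{k+1}⌋ (starting m₀ = 0, d₀ = 1), with convergents p_k = a_k·p_{k-1} + p_{k-2}, q_k = a_k·q_{k-1} + q_{k-2} (p₋₁ = 1, q₋₁ = 0):
  k = 0: a₀ = 9; p₀/q₀ = 9/1; p₀² − 90·q₀² = 81 − 90 = -9.
  k = 1: m = 9, d = 9, a = ⌊(9 + 9)/9⌋ = 2; p/q = (2·9 + 1)/(2·1 + 0) = 19/2; p² − 90·q² = 361 − 360 = 1.
  The first convergent with p² − 90·q² = 1 gives the fundamental solution (x₁, y₁) = (19, 2).
Step 2: Apply the recurrence (x_{n+1}, y_{n+1}) = (x₁x_n + 90y₁y_n, x₁y_n + y₁x_n) repeatedly.
  From (x_1, y_1) = (19, 2): x_2 = 19·19 + 90·2·2 = 721; y_2 = 19·2 + 2·19 = 76.
Step 3: Verify x_2² - 90·y_2² = 519841 - 519840 = 1 (should be 1). ✓

(x_1, y_1) = (19, 2); (x_2, y_2) = (721, 76).


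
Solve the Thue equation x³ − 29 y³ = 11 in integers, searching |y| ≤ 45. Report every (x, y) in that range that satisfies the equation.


The equation is x³ - 29y³ = 11. For fixed y, x³ = 29·y³ + 11, so a solution requires the RHS to be a perfect cube.
Strategy: iterate y from -45 to 45, compute RHS = 29·y³ + 11, and check whether it is a (positive or negative) perfect cube.
Check small values of y:
  y = 0: RHS = 11 is not a perfect cube.
  y = 1: RHS = 40 is not a perfect cube.
  y = -1: RHS = -18 is not a perfect cube.
  y = 2: RHS = 243 is not a perfect cube.
  y = -2: RHS = -221 is not a perfect cube.
  y = 3: RHS = 794 is not a perfect cube.
  y = -3: RHS = -772 is not a perfect cube.
Continuing the search up to |y| = 45 finds no solutions either.
No (x, y) in the scanned range satisfies the equation.

No integer solutions with |y| ≤ 45.


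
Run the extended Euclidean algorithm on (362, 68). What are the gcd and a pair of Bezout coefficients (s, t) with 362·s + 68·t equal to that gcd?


Euclidean algorithm on (362, 68) — divide until remainder is 0:
  362 = 5 · 68 + 22
  68 = 3 · 22 + 2
  22 = 11 · 2 + 0
gcd(362, 68) = 2.
Track Bezout coefficients alongside the remainders: start with r₀ = 362 = a·1 + b·0 (s = 1, t = 0) and r₁ = 68 = a·0 + b·1 (s = 0, t = 1); each new remainder r_{k+1} = r_{k-1} − q_k·r_k inherits s_{k+1} = s_{k-1} − q_k·s_k, t_{k+1} = t_{k-1} − q_k·t_k, so r_k = a·s_k + b·t_k at every step:
  q = 5: r = 22, s = 1 − 5·0 = 1, t = 0 − 5·1 = -5  (check: 362·1 + 68·(-5) = 22)
  q = 3: r = 2, s = 0 − 3·1 = -3, t = 1 − 3·(-5) = 16  (check: 362·(-3) + 68·16 = 2)
The row with r = 2 (the gcd) gives the Bezout coefficients s = -3, t = 16.
Result: 362 · (-3) + 68 · (16) = 2.

gcd(362, 68) = 2; s = -3, t = 16 (check: 362·(-3) + 68·16 = 2).


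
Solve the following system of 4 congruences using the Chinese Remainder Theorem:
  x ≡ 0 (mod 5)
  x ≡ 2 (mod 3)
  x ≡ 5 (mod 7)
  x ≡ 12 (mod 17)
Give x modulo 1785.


Product of moduli M = 5 · 3 · 7 · 17 = 1785.
Merge one congruence at a time:
  Start: x ≡ 0 (mod 5).
  Combine with x ≡ 2 (mod 3); new modulus lcm = 15.
    Write x = 0 + 5·t and substitute into x ≡ 2 (mod 3): 5·t ≡ 2 − 0 = 2 (mod 3).
    Reduce coefficients mod 3: 2·t ≡ 2 (mod 3).
    The inverse of 2 mod 3 is 2 (since 2·2 = 4 = 1·3 + 1), so t ≡ 2·2 = 4 ≡ 1 (mod 3).
    Then x = 0 + 5·1 = 5, valid modulo lcm(5, 3) = 15: x ≡ 5 (mod 15).
  Combine with x ≡ 5 (mod 7); new modulus lcm = 105.
    Write x = 5 + 15·t and substitute into x ≡ 5 (mod 7): 15·t ≡ 5 − 5 = 0 (mod 7).
    Reduce coefficients mod 7: 1·t ≡ 0 (mod 7).
    So t ≡ 0 (mod 7).
    Then x = 5 + 15·0 = 5, valid modulo lcm(15, 7) = 105: x ≡ 5 (mod 105).
  Combine with x ≡ 12 (mod 17); new modulus lcm = 1785.
    Write x = 5 + 105·t and substitute into x ≡ 12 (mod 17): 105·t ≡ 12 − 5 = 7 (mod 17).
    Reduce coefficients mod 17: 3·t ≡ 7 (mod 17).
    The inverse of 3 mod 17 is 6 (since 3·6 = 18 = 1·17 + 1), so t ≡ 6·7 = 42 ≡ 8 (mod 17).
    Then x = 5 + 105·8 = 845, valid modulo lcm(105, 17) = 1785: x ≡ 845 (mod 1785).
Verify against each original: 845 mod 5 = 0, 845 mod 3 = 2, 845 mod 7 = 5, 845 mod 17 = 12.

x ≡ 845 (mod 1785).


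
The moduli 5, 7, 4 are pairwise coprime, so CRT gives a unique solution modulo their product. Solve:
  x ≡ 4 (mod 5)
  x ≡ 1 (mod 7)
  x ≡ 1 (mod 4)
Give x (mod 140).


Moduli 5, 7, 4 are pairwise coprime; by CRT there is a unique solution modulo M = 5 · 7 · 4 = 140.
Solve pairwise, accumulating the modulus:
  Start with x ≡ 4 (mod 5).
  Combine with x ≡ 1 (mod 7): since gcd(5, 7) = 1, we get a unique residue mod 35.
    Write x = 4 + 5·t and substitute into x ≡ 1 (mod 7): 5·t ≡ 1 − 4 = -3 (mod 7).
    Reduce coefficients mod 7: 5·t ≡ 4 (mod 7).
    The inverse of 5 mod 7 is 3 (since 5·3 = 15 = 2·7 + 1), so t ≡ 3·4 = 12 ≡ 5 (mod 7).
    Then x = 4 + 5·5 = 29, valid modulo lcm(5, 7) = 35: x ≡ 29 (mod 35).
  Combine with x ≡ 1 (mod 4): since gcd(35, 4) = 1, we get a unique residue mod 140.
    Write x = 29 + 35·t and substitute into x ≡ 1 (mod 4): 35·t ≡ 1 − 29 = -28 (mod 4).
    Reduce coefficients mod 4: 3·t ≡ 0 (mod 4).
    The inverse of 3 mod 4 is 3 (since 3·3 = 9 = 2·4 + 1), so t ≡ 3·0 = 0 ≡ 0 (mod 4).
    Then x = 29 + 35·0 = 29, valid modulo lcm(35, 4) = 140: x ≡ 29 (mod 140).
Verify: 29 mod 5 = 4 ✓, 29 mod 7 = 1 ✓, 29 mod 4 = 1 ✓.

x ≡ 29 (mod 140).


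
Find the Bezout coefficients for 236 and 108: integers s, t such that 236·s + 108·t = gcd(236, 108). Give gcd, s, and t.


Euclidean algorithm on (236, 108) — divide until remainder is 0:
  236 = 2 · 108 + 20
  108 = 5 · 20 + 8
  20 = 2 · 8 + 4
  8 = 2 · 4 + 0
gcd(236, 108) = 4.
Track Bezout coefficients alongside the remainders: start with r₀ = 236 = a·1 + b·0 (s = 1, t = 0) and r₁ = 108 = a·0 + b·1 (s = 0, t = 1); each new remainder r_{k+1} = r_{k-1} − q_k·r_k inherits s_{k+1} = s_{k-1} − q_k·s_k, t_{k+1} = t_{k-1} − q_k·t_k, so r_k = a·s_k + b·t_k at every step:
  q = 2: r = 20, s = 1 − 2·0 = 1, t = 0 − 2·1 = -2  (check: 236·1 + 108·(-2) = 20)
  q = 5: r = 8, s = 0 − 5·1 = -5, t = 1 − 5·(-2) = 11  (check: 236·(-5) + 108·11 = 8)
  q = 2: r = 4, s = 1 − 2·(-5) = 11, t = -2 − 2·11 = -24  (check: 236·11 + 108·(-24) = 4)
The row with r = 4 (the gcd) gives the Bezout coefficients s = 11, t = -24.
Result: 236 · (11) + 108 · (-24) = 4.

gcd(236, 108) = 4; s = 11, t = -24 (check: 236·11 + 108·(-24) = 4).


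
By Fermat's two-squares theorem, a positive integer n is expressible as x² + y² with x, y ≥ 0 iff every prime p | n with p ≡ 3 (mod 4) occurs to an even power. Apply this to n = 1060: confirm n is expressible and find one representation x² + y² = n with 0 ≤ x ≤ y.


Step 1: Factor n = 1060 = 2^2 · 5 · 53.
Step 2: Check the mod-4 condition on each prime factor: 2 = 2 (special); 5 ≡ 1 (mod 4), exponent 1; 53 ≡ 1 (mod 4), exponent 1.
All primes ≡ 3 (mod 4) appear to even exponent (or don't appear), so by the two-squares theorem n IS expressible as a sum of two squares.
Step 3: Build a representation. Group n = k² · m with k = 2 and m = 5 · 53 = 265 (a product of primes ≡ 1 (mod 4)); a representation of m scales to one of n via (k·x)² + (k·y)² = k²(x² + y²). Each prime p ≡ 1 (mod 4) is itself a sum of two squares; find a² by testing p − a² for a perfect square:
  5: 5 − 1² = 4 = 2² ⇒ 5 = 1² + 2².
  53: 53 − 1² = 52, 53 − 2² = 49 = 7² ⇒ 53 = 2² + 7².
  Combine using the Brahmagupta–Fibonacci identity (a² + b²)(c² + d²) = (ac − bd)² + (ad + bc)² = (ac + bd)² + (ad − bc)²:
  5 · 53 = 265: from (1² + 2²)(2² + 7²), take (1·2 − 2·7, 1·7 + 2·2) = (2 − 14, 7 + 4) = (-12, 11); dropping signs (only squares matter) gives (12, 11); check 12² + 11² = 144 + 121 = 265 ✓.
  Scale by k = 2: (2·12, 2·11) = (24, 22).
Step 4: Order so x ≤ y and verify: 22² + 24² = 484 + 576 = 1060 = n. ✓

n = 1060 = 22² + 24² (one valid representation with x ≤ y).


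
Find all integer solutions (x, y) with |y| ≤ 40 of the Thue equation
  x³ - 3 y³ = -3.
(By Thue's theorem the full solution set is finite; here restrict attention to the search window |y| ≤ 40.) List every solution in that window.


The equation is x³ - 3y³ = -3. For fixed y, x³ = 3·y³ − 3, so a solution requires the RHS to be a perfect cube.
Strategy: iterate y from -40 to 40, compute RHS = 3·y³ − 3, and check whether it is a (positive or negative) perfect cube.
Check small values of y:
  y = 0: RHS = -3 is not a perfect cube.
  y = 1: RHS = 0 = (0)³ ⇒ x = 0 works.
  y = -1: RHS = -6 is not a perfect cube.
  y = 2: RHS = 21 is not a perfect cube.
  y = -2: RHS = -27 = (-3)³ ⇒ x = -3 works.
  y = 3: RHS = 78 is not a perfect cube.
  y = -3: RHS = -84 is not a perfect cube.
Continuing the search up to |y| = 40 finds no further solutions beyond those listed.
Collected solutions: (0, 1), (-3, -2).

Solutions (with |y| ≤ 40): (0, 1), (-3, -2).


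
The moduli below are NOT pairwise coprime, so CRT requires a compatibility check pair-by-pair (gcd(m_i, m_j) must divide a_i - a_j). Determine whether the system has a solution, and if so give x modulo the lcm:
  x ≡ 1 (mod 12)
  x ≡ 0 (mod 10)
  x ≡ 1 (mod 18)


Moduli 12, 10, 18 are not pairwise coprime, so CRT works modulo lcm(m_i) when all pairwise compatibility conditions hold.
Pairwise compatibility: gcd(m_i, m_j) must divide a_i - a_j for every pair.
Merge one congruence at a time:
  Start: x ≡ 1 (mod 12).
  Combine with x ≡ 0 (mod 10): gcd(12, 10) = 2, and 0 - 1 = -1 is NOT divisible by 2.
    ⇒ system is inconsistent (no integer solution).

No solution (the system is inconsistent).


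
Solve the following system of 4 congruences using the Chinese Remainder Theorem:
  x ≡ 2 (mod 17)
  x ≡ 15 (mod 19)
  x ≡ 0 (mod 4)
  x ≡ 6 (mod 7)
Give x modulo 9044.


Product of moduli M = 17 · 19 · 4 · 7 = 9044.
Merge one congruence at a time:
  Start: x ≡ 2 (mod 17).
  Combine with x ≡ 15 (mod 19); new modulus lcm = 323.
    Write x = 2 + 17·t and substitute into x ≡ 15 (mod 19): 17·t ≡ 15 − 2 = 13 (mod 19).
    The inverse of 17 mod 19 is 9 (since 17·9 = 153 = 8·19 + 1), so t ≡ 9·13 = 117 ≡ 3 (mod 19).
    Then x = 2 + 17·3 = 53, valid modulo lcm(17, 19) = 323: x ≡ 53 (mod 323).
  Combine with x ≡ 0 (mod 4); new modulus lcm = 1292.
    Write x = 53 + 323·t and substitute into x ≡ 0 (mod 4): 323·t ≡ 0 − 53 = -53 (mod 4).
    Reduce coefficients mod 4: 3·t ≡ 3 (mod 4).
    The inverse of 3 mod 4 is 3 (since 3·3 = 9 = 2·4 + 1), so t ≡ 3·3 = 9 ≡ 1 (mod 4).
    Then x = 53 + 323·1 = 376, valid modulo lcm(323, 4) = 1292: x ≡ 376 (mod 1292).
  Combine with x ≡ 6 (mod 7); new modulus lcm = 9044.
    Write x = 376 + 1292·t and substitute into x ≡ 6 (mod 7): 1292·t ≡ 6 − 376 = -370 (mod 7).
    Reduce coefficients mod 7: 4·t ≡ 1 (mod 7).
    The inverse of 4 mod 7 is 2 (since 4·2 = 8 = 1·7 + 1), so t ≡ 2·1 = 2 ≡ 2 (mod 7).
    Then x = 376 + 1292·2 = 2960, valid modulo lcm(1292, 7) = 9044: x ≡ 2960 (mod 9044).
Verify against each original: 2960 mod 17 = 2, 2960 mod 19 = 15, 2960 mod 4 = 0, 2960 mod 7 = 6.

x ≡ 2960 (mod 9044).


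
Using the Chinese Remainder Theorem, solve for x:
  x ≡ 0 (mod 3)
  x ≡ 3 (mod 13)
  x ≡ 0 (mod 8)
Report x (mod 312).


Moduli 3, 13, 8 are pairwise coprime; by CRT there is a unique solution modulo M = 3 · 13 · 8 = 312.
Solve pairwise, accumulating the modulus:
  Start with x ≡ 0 (mod 3).
  Combine with x ≡ 3 (mod 13): since gcd(3, 13) = 1, we get a unique residue mod 39.
    Write x = 0 + 3·t and substitute into x ≡ 3 (mod 13): 3·t ≡ 3 − 0 = 3 (mod 13).
    The inverse of 3 mod 13 is 9 (since 3·9 = 27 = 2·13 + 1), so t ≡ 9·3 = 27 ≡ 1 (mod 13).
    Then x = 0 + 3·1 = 3, valid modulo lcm(3, 13) = 39: x ≡ 3 (mod 39).
  Combine with x ≡ 0 (mod 8): since gcd(39, 8) = 1, we get a unique residue mod 312.
    Write x = 3 + 39·t and substitute into x ≡ 0 (mod 8): 39·t ≡ 0 − 3 = -3 (mod 8).
    Reduce coefficients mod 8: 7·t ≡ 5 (mod 8).
    The inverse of 7 mod 8 is 7 (since 7·7 = 49 = 6·8 + 1), so t ≡ 7·5 = 35 ≡ 3 (mod 8).
    Then x = 3 + 39·3 = 120, valid modulo lcm(39, 8) = 312: x ≡ 120 (mod 312).
Verify: 120 mod 3 = 0 ✓, 120 mod 13 = 3 ✓, 120 mod 8 = 0 ✓.

x ≡ 120 (mod 312).


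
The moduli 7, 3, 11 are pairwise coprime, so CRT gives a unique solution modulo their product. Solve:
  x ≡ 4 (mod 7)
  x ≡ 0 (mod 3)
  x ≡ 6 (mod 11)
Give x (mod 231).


Moduli 7, 3, 11 are pairwise coprime; by CRT there is a unique solution modulo M = 7 · 3 · 11 = 231.
Solve pairwise, accumulating the modulus:
  Start with x ≡ 4 (mod 7).
  Combine with x ≡ 0 (mod 3): since gcd(7, 3) = 1, we get a unique residue mod 21.
    Write x = 4 + 7·t and substitute into x ≡ 0 (mod 3): 7·t ≡ 0 − 4 = -4 (mod 3).
    Reduce coefficients mod 3: 1·t ≡ 2 (mod 3).
    So t ≡ 2 (mod 3).
    Then x = 4 + 7·2 = 18, valid modulo lcm(7, 3) = 21: x ≡ 18 (mod 21).
  Combine with x ≡ 6 (mod 11): since gcd(21, 11) = 1, we get a unique residue mod 231.
    Write x = 18 + 21·t and substitute into x ≡ 6 (mod 11): 21·t ≡ 6 − 18 = -12 (mod 11).
    Reduce coefficients mod 11: 10·t ≡ 10 (mod 11).
    The inverse of 10 mod 11 is 10 (since 10·10 = 100 = 9·11 + 1), so t ≡ 10·10 = 100 ≡ 1 (mod 11).
    Then x = 18 + 21·1 = 39, valid modulo lcm(21, 11) = 231: x ≡ 39 (mod 231).
Verify: 39 mod 7 = 4 ✓, 39 mod 3 = 0 ✓, 39 mod 11 = 6 ✓.

x ≡ 39 (mod 231).


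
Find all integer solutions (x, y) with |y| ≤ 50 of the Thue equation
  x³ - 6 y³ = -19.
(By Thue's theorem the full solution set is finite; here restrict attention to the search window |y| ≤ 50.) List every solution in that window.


The equation is x³ - 6y³ = -19. For fixed y, x³ = 6·y³ − 19, so a solution requires the RHS to be a perfect cube.
Strategy: iterate y from -50 to 50, compute RHS = 6·y³ − 19, and check whether it is a (positive or negative) perfect cube.
Check small values of y:
  y = 0: RHS = -19 is not a perfect cube.
  y = 1: RHS = -13 is not a perfect cube.
  y = -1: RHS = -25 is not a perfect cube.
  y = 2: RHS = 29 is not a perfect cube.
  y = -2: RHS = -67 is not a perfect cube.
  y = 3: RHS = 143 is not a perfect cube.
  y = -3: RHS = -181 is not a perfect cube.
Continuing the search up to |y| = 50 finds no solutions either.
No (x, y) in the scanned range satisfies the equation.

No integer solutions with |y| ≤ 50.


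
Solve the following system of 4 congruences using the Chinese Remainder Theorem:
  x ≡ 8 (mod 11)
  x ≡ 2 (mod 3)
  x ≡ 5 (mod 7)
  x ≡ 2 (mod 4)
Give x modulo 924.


Product of moduli M = 11 · 3 · 7 · 4 = 924.
Merge one congruence at a time:
  Start: x ≡ 8 (mod 11).
  Combine with x ≡ 2 (mod 3); new modulus lcm = 33.
    Write x = 8 + 11·t and substitute into x ≡ 2 (mod 3): 11·t ≡ 2 − 8 = -6 (mod 3).
    Reduce coefficients mod 3: 2·t ≡ 0 (mod 3).
    The inverse of 2 mod 3 is 2 (since 2·2 = 4 = 1·3 + 1), so t ≡ 2·0 = 0 ≡ 0 (mod 3).
    Then x = 8 + 11·0 = 8, valid modulo lcm(11, 3) = 33: x ≡ 8 (mod 33).
  Combine with x ≡ 5 (mod 7); new modulus lcm = 231.
    Write x = 8 + 33·t and substitute into x ≡ 5 (mod 7): 33·t ≡ 5 − 8 = -3 (mod 7).
    Reduce coefficients mod 7: 5·t ≡ 4 (mod 7).
    The inverse of 5 mod 7 is 3 (since 5·3 = 15 = 2·7 + 1), so t ≡ 3·4 = 12 ≡ 5 (mod 7).
    Then x = 8 + 33·5 = 173, valid modulo lcm(33, 7) = 231: x ≡ 173 (mod 231).
  Combine with x ≡ 2 (mod 4); new modulus lcm = 924.
    Write x = 173 + 231·t and substitute into x ≡ 2 (mod 4): 231·t ≡ 2 − 173 = -171 (mod 4).
    Reduce coefficients mod 4: 3·t ≡ 1 (mod 4).
    The inverse of 3 mod 4 is 3 (since 3·3 = 9 = 2·4 + 1), so t ≡ 3·1 = 3 ≡ 3 (mod 4).
    Then x = 173 + 231·3 = 866, valid modulo lcm(231, 4) = 924: x ≡ 866 (mod 924).
Verify against each original: 866 mod 11 = 8, 866 mod 3 = 2, 866 mod 7 = 5, 866 mod 4 = 2.

x ≡ 866 (mod 924).


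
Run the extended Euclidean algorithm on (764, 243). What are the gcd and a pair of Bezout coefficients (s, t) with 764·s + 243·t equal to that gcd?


Euclidean algorithm on (764, 243) — divide until remainder is 0:
  764 = 3 · 243 + 35
  243 = 6 · 35 + 33
  35 = 1 · 33 + 2
  33 = 16 · 2 + 1
  2 = 2 · 1 + 0
gcd(764, 243) = 1.
Track Bezout coefficients alongside the remainders: start with r₀ = 764 = a·1 + b·0 (s = 1, t = 0) and r₁ = 243 = a·0 + b·1 (s = 0, t = 1); each new remainder r_{k+1} = r_{k-1} − q_k·r_k inherits s_{k+1} = s_{k-1} − q_k·s_k, t_{k+1} = t_{k-1} − q_k·t_k, so r_k = a·s_k + b·t_k at every step:
  q = 3: r = 35, s = 1 − 3·0 = 1, t = 0 − 3·1 = -3  (check: 764·1 + 243·(-3) = 35)
  q = 6: r = 33, s = 0 − 6·1 = -6, t = 1 − 6·(-3) = 19  (check: 764·(-6) + 243·19 = 33)
  q = 1: r = 2, s = 1 − 1·(-6) = 7, t = -3 − 1·19 = -22  (check: 764·7 + 243·(-22) = 2)
  q = 16: r = 1, s = -6 − 16·7 = -118, t = 19 − 16·(-22) = 371  (check: 764·(-118) + 243·371 = 1)
The row with r = 1 (the gcd) gives the Bezout coefficients s = -118, t = 371.
Result: 764 · (-118) + 243 · (371) = 1.

gcd(764, 243) = 1; s = -118, t = 371 (check: 764·(-118) + 243·371 = 1).


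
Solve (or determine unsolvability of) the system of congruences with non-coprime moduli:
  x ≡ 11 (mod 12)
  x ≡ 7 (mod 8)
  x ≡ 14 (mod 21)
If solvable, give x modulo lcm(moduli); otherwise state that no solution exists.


Moduli 12, 8, 21 are not pairwise coprime, so CRT works modulo lcm(m_i) when all pairwise compatibility conditions hold.
Pairwise compatibility: gcd(m_i, m_j) must divide a_i - a_j for every pair.
Merge one congruence at a time:
  Start: x ≡ 11 (mod 12).
  Combine with x ≡ 7 (mod 8): gcd(12, 8) = 4; 7 - 11 = -4, which IS divisible by 4, so compatible.
    Write x = 11 + 12·t and substitute into x ≡ 7 (mod 8): 12·t ≡ 7 − 11 = -4 (mod 8).
    Divide the congruence (and modulus) by g = 4: 3·t ≡ -1 (mod 2).
    Reduce coefficients mod 2: 1·t ≡ 1 (mod 2).
    So t ≡ 1 (mod 2).
    Then x = 11 + 12·1 = 23, valid modulo lcm(12, 8) = 24: x ≡ 23 (mod 24).
  Combine with x ≡ 14 (mod 21): gcd(24, 21) = 3; 14 - 23 = -9, which IS divisible by 3, so compatible.
    Write x = 23 + 24·t and substitute into x ≡ 14 (mod 21): 24·t ≡ 14 − 23 = -9 (mod 21).
    Divide the congruence (and modulus) by g = 3: 8·t ≡ -3 (mod 7).
    Reduce coefficients mod 7: 1·t ≡ 4 (mod 7).
    So t ≡ 4 (mod 7).
    Then x = 23 + 24·4 = 119, valid modulo lcm(24, 21) = 168: x ≡ 119 (mod 168).
Verify: 119 mod 12 = 11, 119 mod 8 = 7, 119 mod 21 = 14.

x ≡ 119 (mod 168).


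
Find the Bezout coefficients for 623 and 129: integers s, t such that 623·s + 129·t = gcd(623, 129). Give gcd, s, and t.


Euclidean algorithm on (623, 129) — divide until remainder is 0:
  623 = 4 · 129 + 107
  129 = 1 · 107 + 22
  107 = 4 · 22 + 19
  22 = 1 · 19 + 3
  19 = 6 · 3 + 1
  3 = 3 · 1 + 0
gcd(623, 129) = 1.
Track Bezout coefficients alongside the remainders: start with r₀ = 623 = a·1 + b·0 (s = 1, t = 0) and r₁ = 129 = a·0 + b·1 (s = 0, t = 1); each new remainder r_{k+1} = r_{k-1} − q_k·r_k inherits s_{k+1} = s_{k-1} − q_k·s_k, t_{k+1} = t_{k-1} − q_k·t_k, so r_k = a·s_k + b·t_k at every step:
  q = 4: r = 107, s = 1 − 4·0 = 1, t = 0 − 4·1 = -4  (check: 623·1 + 129·(-4) = 107)
  q = 1: r = 22, s = 0 − 1·1 = -1, t = 1 − 1·(-4) = 5  (check: 623·(-1) + 129·5 = 22)
  q = 4: r = 19, s = 1 − 4·(-1) = 5, t = -4 − 4·5 = -24  (check: 623·5 + 129·(-24) = 19)
  q = 1: r = 3, s = -1 − 1·5 = -6, t = 5 − 1·(-24) = 29  (check: 623·(-6) + 129·29 = 3)
  q = 6: r = 1, s = 5 − 6·(-6) = 41, t = -24 − 6·29 = -198  (check: 623·41 + 129·(-198) = 1)
The row with r = 1 (the gcd) gives the Bezout coefficients s = 41, t = -198.
Result: 623 · (41) + 129 · (-198) = 1.

gcd(623, 129) = 1; s = 41, t = -198 (check: 623·41 + 129·(-198) = 1).


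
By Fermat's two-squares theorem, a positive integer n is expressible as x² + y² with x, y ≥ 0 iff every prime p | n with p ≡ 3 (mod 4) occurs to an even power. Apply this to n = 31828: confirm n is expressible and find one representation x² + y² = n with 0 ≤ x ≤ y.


Step 1: Factor n = 31828 = 2^2 · 73 · 109.
Step 2: Check the mod-4 condition on each prime factor: 2 = 2 (special); 73 ≡ 1 (mod 4), exponent 1; 109 ≡ 1 (mod 4), exponent 1.
All primes ≡ 3 (mod 4) appear to even exponent (or don't appear), so by the two-squares theorem n IS expressible as a sum of two squares.
Step 3: Build a representation. Group n = k² · m with k = 2 and m = 73 · 109 = 7957 (a product of primes ≡ 1 (mod 4)); a representation of m scales to one of n via (k·x)² + (k·y)² = k²(x² + y²). Each prime p ≡ 1 (mod 4) is itself a sum of two squares; find a² by testing p − a² for a perfect square:
  73: 73 − 1² = 72, 73 − 2² = 69, 73 − 3² = 64 = 8² ⇒ 73 = 3² + 8².
  109: 109 − 1² = 108, 109 − 2² = 105, 109 − 3² = 100 = 10² ⇒ 109 = 3² + 10².
  Combine using the Brahmagupta–Fibonacci identity (a² + b²)(c² + d²) = (ac − bd)² + (ad + bc)² = (ac + bd)² + (ad − bc)²:
  73 · 109 = 7957: from (3² + 8²)(3² + 10²), take (3·3 − 8·10, 3·10 + 8·3) = (9 − 80, 30 + 24) = (-71, 54); dropping signs (only squares matter) gives (71, 54); check 71² + 54² = 5041 + 2916 = 7957 ✓.
  Scale by k = 2: (2·71, 2·54) = (142, 108).
Step 4: Order so x ≤ y and verify: 108² + 142² = 11664 + 20164 = 31828 = n. ✓

n = 31828 = 108² + 142² (one valid representation with x ≤ y).


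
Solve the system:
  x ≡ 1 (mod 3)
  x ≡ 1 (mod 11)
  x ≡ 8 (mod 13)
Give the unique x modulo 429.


Moduli 3, 11, 13 are pairwise coprime; by CRT there is a unique solution modulo M = 3 · 11 · 13 = 429.
Solve pairwise, accumulating the modulus:
  Start with x ≡ 1 (mod 3).
  Combine with x ≡ 1 (mod 11): since gcd(3, 11) = 1, we get a unique residue mod 33.
    Write x = 1 + 3·t and substitute into x ≡ 1 (mod 11): 3·t ≡ 1 − 1 = 0 (mod 11).
    The inverse of 3 mod 11 is 4 (since 3·4 = 12 = 1·11 + 1), so t ≡ 4·0 = 0 ≡ 0 (mod 11).
    Then x = 1 + 3·0 = 1, valid modulo lcm(3, 11) = 33: x ≡ 1 (mod 33).
  Combine with x ≡ 8 (mod 13): since gcd(33, 13) = 1, we get a unique residue mod 429.
    Write x = 1 + 33·t and substitute into x ≡ 8 (mod 13): 33·t ≡ 8 − 1 = 7 (mod 13).
    Reduce coefficients mod 13: 7·t ≡ 7 (mod 13).
    The inverse of 7 mod 13 is 2 (since 7·2 = 14 = 1·13 + 1), so t ≡ 2·7 = 14 ≡ 1 (mod 13).
    Then x = 1 + 33·1 = 34, valid modulo lcm(33, 13) = 429: x ≡ 34 (mod 429).
Verify: 34 mod 3 = 1 ✓, 34 mod 11 = 1 ✓, 34 mod 13 = 8 ✓.

x ≡ 34 (mod 429).


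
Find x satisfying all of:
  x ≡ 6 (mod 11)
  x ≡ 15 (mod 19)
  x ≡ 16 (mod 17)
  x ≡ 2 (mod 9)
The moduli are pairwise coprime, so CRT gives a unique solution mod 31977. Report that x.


Product of moduli M = 11 · 19 · 17 · 9 = 31977.
Merge one congruence at a time:
  Start: x ≡ 6 (mod 11).
  Combine with x ≡ 15 (mod 19); new modulus lcm = 209.
    Write x = 6 + 11·t and substitute into x ≡ 15 (mod 19): 11·t ≡ 15 − 6 = 9 (mod 19).
    The inverse of 11 mod 19 is 7 (since 11·7 = 77 = 4·19 + 1), so t ≡ 7·9 = 63 ≡ 6 (mod 19).
    Then x = 6 + 11·6 = 72, valid modulo lcm(11, 19) = 209: x ≡ 72 (mod 209).
  Combine with x ≡ 16 (mod 17); new modulus lcm = 3553.
    Write x = 72 + 209·t and substitute into x ≡ 16 (mod 17): 209·t ≡ 16 − 72 = -56 (mod 17).
    Reduce coefficients mod 17: 5·t ≡ 12 (mod 17).
    The inverse of 5 mod 17 is 7 (since 5·7 = 35 = 2·17 + 1), so t ≡ 7·12 = 84 ≡ 16 (mod 17).
    Then x = 72 + 209·16 = 3416, valid modulo lcm(209, 17) = 3553: x ≡ 3416 (mod 3553).
  Combine with x ≡ 2 (mod 9); new modulus lcm = 31977.
    Write x = 3416 + 3553·t and substitute into x ≡ 2 (mod 9): 3553·t ≡ 2 − 3416 = -3414 (mod 9).
    Reduce coefficients mod 9: 7·t ≡ 6 (mod 9).
    The inverse of 7 mod 9 is 4 (since 7·4 = 28 = 3·9 + 1), so t ≡ 4·6 = 24 ≡ 6 (mod 9).
    Then x = 3416 + 3553·6 = 24734, valid modulo lcm(3553, 9) = 31977: x ≡ 24734 (mod 31977).
Verify against each original: 24734 mod 11 = 6, 24734 mod 19 = 15, 24734 mod 17 = 16, 24734 mod 9 = 2.

x ≡ 24734 (mod 31977).


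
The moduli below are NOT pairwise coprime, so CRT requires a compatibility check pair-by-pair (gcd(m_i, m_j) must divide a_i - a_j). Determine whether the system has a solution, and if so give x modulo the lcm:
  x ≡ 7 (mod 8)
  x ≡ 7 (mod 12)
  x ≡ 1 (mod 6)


Moduli 8, 12, 6 are not pairwise coprime, so CRT works modulo lcm(m_i) when all pairwise compatibility conditions hold.
Pairwise compatibility: gcd(m_i, m_j) must divide a_i - a_j for every pair.
Merge one congruence at a time:
  Start: x ≡ 7 (mod 8).
  Combine with x ≡ 7 (mod 12): gcd(8, 12) = 4; 7 - 7 = 0, which IS divisible by 4, so compatible.
    Write x = 7 + 8·t and substitute into x ≡ 7 (mod 12): 8·t ≡ 7 − 7 = 0 (mod 12).
    Divide the congruence (and modulus) by g = 4: 2·t ≡ 0 (mod 3).
    The inverse of 2 mod 3 is 2 (since 2·2 = 4 = 1·3 + 1), so t ≡ 2·0 = 0 ≡ 0 (mod 3).
    Then x = 7 + 8·0 = 7, valid modulo lcm(8, 12) = 24: x ≡ 7 (mod 24).
  Combine with x ≡ 1 (mod 6): gcd(24, 6) = 6; 1 - 7 = -6, which IS divisible by 6, so compatible.
    Write x = 7 + 24·t and substitute into x ≡ 1 (mod 6): 24·t ≡ 1 − 7 = -6 (mod 6).
    Divide the congruence (and modulus) by g = 6: 4·t ≡ -1 (mod 1).
    Modulo 1 every t works; take t = 0.
    Then x = 7 + 24·0 = 7, valid modulo lcm(24, 6) = 24: x ≡ 7 (mod 24).
Verify: 7 mod 8 = 7, 7 mod 12 = 7, 7 mod 6 = 1.

x ≡ 7 (mod 24).


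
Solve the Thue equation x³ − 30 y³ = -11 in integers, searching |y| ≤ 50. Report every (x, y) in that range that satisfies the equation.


The equation is x³ - 30y³ = -11. For fixed y, x³ = 30·y³ − 11, so a solution requires the RHS to be a perfect cube.
Strategy: iterate y from -50 to 50, compute RHS = 30·y³ − 11, and check whether it is a (positive or negative) perfect cube.
Check small values of y:
  y = 0: RHS = -11 is not a perfect cube.
  y = 1: RHS = 19 is not a perfect cube.
  y = -1: RHS = -41 is not a perfect cube.
  y = 2: RHS = 229 is not a perfect cube.
  y = -2: RHS = -251 is not a perfect cube.
  y = 3: RHS = 799 is not a perfect cube.
  y = -3: RHS = -821 is not a perfect cube.
Continuing the search up to |y| = 50 finds no solutions either.
No (x, y) in the scanned range satisfies the equation.

No integer solutions with |y| ≤ 50.
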